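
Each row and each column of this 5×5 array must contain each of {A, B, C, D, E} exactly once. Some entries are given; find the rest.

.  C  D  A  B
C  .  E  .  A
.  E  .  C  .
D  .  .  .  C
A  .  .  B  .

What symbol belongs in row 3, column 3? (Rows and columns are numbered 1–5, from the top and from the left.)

row 1 has {A,B,C,D}; column 1 has {A,C,D} — only E is left for (r1,c1).
row 2 has {A,C,E}; column 4 has {A,B,C} — only D is left for (r2,c4).
row 3 has {C,E}; column 1 has {A,C,D,E} — only B is left for (r3,c1).
row 3 has {B,C,E}; column 3 has {D,E} — only A is left for (r3,c3).

A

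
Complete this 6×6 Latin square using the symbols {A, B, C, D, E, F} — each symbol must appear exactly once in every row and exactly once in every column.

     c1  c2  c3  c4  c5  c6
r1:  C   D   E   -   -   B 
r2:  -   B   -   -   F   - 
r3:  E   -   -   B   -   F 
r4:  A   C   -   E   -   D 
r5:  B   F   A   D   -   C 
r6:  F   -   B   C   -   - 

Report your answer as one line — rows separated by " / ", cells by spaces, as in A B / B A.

C D E F A B / D B C A F E / E A D B C F / A C F E B D / B F A D E C / F E B C D A

row 1 has {B,C,D,E}; column 5 has {F} — only A is left for (r1,c5).
row 2 has {B,F}; column 1 has {A,B,C,E,F} — only D is left for (r2,c1).
row 2 has {B,D,F}; column 3 has {A,B,E} — only C is left for (r2,c3).
row 2 has {B,C,D,F}; column 4 has {B,C,D,E} — only A is left for (r2,c4).
row 2 has {A,B,C,D,F}; column 6 has {B,C,D,F} — only E is left for (r2,c6).
row 3 has {B,E,F}; column 2 has {B,C,D,F} — only A is left for (r3,c2).
row 3 has {A,B,E,F}; column 3 has {A,B,C,E} — only D is left for (r3,c3).
row 3 has {A,B,D,E,F}; column 5 has {A,F} — only C is left for (r3,c5).
row 4 has {A,C,D,E}; column 3 has {A,B,C,D,E} — only F is left for (r4,c3).
row 4 has {A,C,D,E,F}; column 5 has {A,C,F} — only B is left for (r4,c5).
row 5 has {A,B,C,D,F}; column 5 has {A,B,C,F} — only E is left for (r5,c5).
row 6 has {B,C,F}; column 2 has {A,B,C,D,F} — only E is left for (r6,c2).
row 6 has {B,C,E,F}; column 5 has {A,B,C,E,F} — only D is left for (r6,c5).
row 6 has {B,C,D,E,F}; column 6 has {B,C,D,E,F} — only A is left for (r6,c6).
row 1 has {A,B,C,D,E}; column 4 has {A,B,C,D,E} — only F is left for (r1,c4).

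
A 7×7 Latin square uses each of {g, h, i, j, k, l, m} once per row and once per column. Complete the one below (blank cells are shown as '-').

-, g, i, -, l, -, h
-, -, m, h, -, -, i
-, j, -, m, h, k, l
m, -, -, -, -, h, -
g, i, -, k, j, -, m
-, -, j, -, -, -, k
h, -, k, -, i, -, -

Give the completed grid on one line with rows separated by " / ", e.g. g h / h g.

k g i j l m h / j l m h k g i / i j g m h k l / m k l i g h j / g i h k j l m / l h j g m i k / h m k l i j g

row 1 has {g,h,i,l}; column 4 has {h,k,m} — only j is left for (r1,c4).
row 1 has {g,h,i,j,l}; column 6 has {h,k} — only m is left for (r1,c6).
row 3 has {h,j,k,l,m}; column 1 has {g,h,m} — only i is left for (r3,c1).
row 3 has {h,i,j,k,l,m}; column 3 has {i,j,k,m} — only g is left for (r3,c3).
row 4 has {h,m}; column 3 has {g,i,j,k,m} — only l is left for (r4,c3).
row 5 has {g,i,j,k,m}; column 3 has {g,i,j,k,l,m} — only h is left for (r5,c3).
row 5 has {g,h,i,j,k,m}; column 6 has {h,k,m} — only l is left for (r5,c6).
row 6 has {j,k}; column 1 has {g,h,i,m} — only l is left for (r6,c1).
row 1 has {g,h,i,j,l,m}; column 1 has {g,h,i,l,m} — only k is left for (r1,c1).
row 2 has {h,i,m}; column 1 has {g,h,i,k,l,m} — only j is left for (r2,c1).
row 2 has {h,i,j,m}; column 6 has {h,k,l,m} — only g is left for (r2,c6).
row 4 has {h,l,m}; column 2 has {g,i,j} — only k is left for (r4,c2).
row 4 has {h,k,l,m}; column 5 has {h,i,j,l} — only g is left for (r4,c5).
row 4 has {g,h,k,l,m}; column 7 has {h,i,k,l,m} — only j is left for (r4,c7).
row 6 has {j,k,l}; column 5 has {g,h,i,j,l} — only m is left for (r6,c5).
row 6 has {j,k,l,m}; column 6 has {g,h,k,l,m} — only i is left for (r6,c6).
row 7 has {h,i,k}; column 6 has {g,h,i,k,l,m} — only j is left for (r7,c6).
row 7 has {h,i,j,k}; column 7 has {h,i,j,k,l,m} — only g is left for (r7,c7).
row 2 has {g,h,i,j,m}; column 2 has {g,i,j,k} — only l is left for (r2,c2).
row 2 has {g,h,i,j,l,m}; column 5 has {g,h,i,j,l,m} — only k is left for (r2,c5).
row 4 has {g,h,j,k,l,m}; column 4 has {h,j,k,m} — only i is left for (r4,c4).
row 6 has {i,j,k,l,m}; column 2 has {g,i,j,k,l} — only h is left for (r6,c2).
row 6 has {h,i,j,k,l,m}; column 4 has {h,i,j,k,m} — only g is left for (r6,c4).
row 7 has {g,h,i,j,k}; column 2 has {g,h,i,j,k,l} — only m is left for (r7,c2).
row 7 has {g,h,i,j,k,m}; column 4 has {g,h,i,j,k,m} — only l is left for (r7,c4).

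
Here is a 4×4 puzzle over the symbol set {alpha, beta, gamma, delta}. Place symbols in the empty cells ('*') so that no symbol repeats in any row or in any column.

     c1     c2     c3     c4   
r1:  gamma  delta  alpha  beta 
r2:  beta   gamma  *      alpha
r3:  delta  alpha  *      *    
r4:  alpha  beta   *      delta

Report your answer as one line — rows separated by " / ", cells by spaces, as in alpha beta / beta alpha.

gamma delta alpha beta / beta gamma delta alpha / delta alpha beta gamma / alpha beta gamma delta

(r2,c3) = delta
(r3,c4) = gamma
(r4,c3) = gamma
(r3,c3) = beta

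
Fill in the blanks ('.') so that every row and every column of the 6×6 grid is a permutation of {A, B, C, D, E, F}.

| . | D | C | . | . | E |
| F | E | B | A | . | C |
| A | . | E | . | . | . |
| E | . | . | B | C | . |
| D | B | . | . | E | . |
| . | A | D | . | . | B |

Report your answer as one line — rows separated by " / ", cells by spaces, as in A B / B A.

(r1,c1) = B
(r1,c4) = F
(r1,c5) = A
(r2,c5) = D
(r4,c2) = F
(r4,c3) = A
(r4,c6) = D
(r5,c3) = F
(r5,c4) = C
(r5,c6) = A
(r6,c1) = C
(r6,c4) = E
(r6,c5) = F
(r3,c2) = C
(r3,c4) = D
(r3,c5) = B
(r3,c6) = F

B D C F A E / F E B A D C / A C E D B F / E F A B C D / D B F C E A / C A D E F B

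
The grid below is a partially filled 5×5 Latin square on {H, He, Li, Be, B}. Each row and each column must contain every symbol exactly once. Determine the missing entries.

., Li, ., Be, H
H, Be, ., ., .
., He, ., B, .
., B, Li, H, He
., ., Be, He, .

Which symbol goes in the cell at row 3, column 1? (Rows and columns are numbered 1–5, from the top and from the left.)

Li

Cell (r2,c4): row 2 has {H,Be}; column 4 has {H,He,Be,B} → Li.
Cell (r2,c5): row 2 has {H,Li,Be}; column 5 has {H,He} → B.
Cell (r3,c3): row 3 has {He,B}; column 3 has {Li,Be} → H.
Cell (r4,c1): row 4 has {H,He,Li,B}; column 1 has {H} → Be.
Cell (r5,c2): row 5 has {He,Be}; column 2 has {He,Li,Be,B} → H.
Cell (r5,c5): row 5 has {H,He,Be}; column 5 has {H,He,B} → Li.
Cell (r2,c3): row 2 has {H,Li,Be,B}; column 3 has {H,Li,Be} → He.
Cell (r3,c1): row 3 has {H,He,B}; column 1 has {H,Be} → Li.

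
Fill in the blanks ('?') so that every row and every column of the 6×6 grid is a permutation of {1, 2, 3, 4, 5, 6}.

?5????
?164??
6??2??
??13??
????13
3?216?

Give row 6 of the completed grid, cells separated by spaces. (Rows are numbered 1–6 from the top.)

(r1,c4) = 6
(r5,c4) = 5
(r6,c2) = 4
(r6,c6) = 5

3 4 2 1 6 5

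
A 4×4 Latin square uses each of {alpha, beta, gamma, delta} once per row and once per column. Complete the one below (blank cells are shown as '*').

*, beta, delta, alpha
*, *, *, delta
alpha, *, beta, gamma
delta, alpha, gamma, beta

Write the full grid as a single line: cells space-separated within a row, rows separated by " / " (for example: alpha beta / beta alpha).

gamma beta delta alpha / beta gamma alpha delta / alpha delta beta gamma / delta alpha gamma beta

(r1,c1) = gamma
(r2,c1) = beta
(r2,c2) = gamma
(r2,c3) = alpha
(r3,c2) = delta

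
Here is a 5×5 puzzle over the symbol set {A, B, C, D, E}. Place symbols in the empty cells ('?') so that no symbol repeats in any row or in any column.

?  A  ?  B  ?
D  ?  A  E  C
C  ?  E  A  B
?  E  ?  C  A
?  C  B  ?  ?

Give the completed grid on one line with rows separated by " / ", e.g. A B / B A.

E A C B D / D B A E C / C D E A B / B E D C A / A C B D E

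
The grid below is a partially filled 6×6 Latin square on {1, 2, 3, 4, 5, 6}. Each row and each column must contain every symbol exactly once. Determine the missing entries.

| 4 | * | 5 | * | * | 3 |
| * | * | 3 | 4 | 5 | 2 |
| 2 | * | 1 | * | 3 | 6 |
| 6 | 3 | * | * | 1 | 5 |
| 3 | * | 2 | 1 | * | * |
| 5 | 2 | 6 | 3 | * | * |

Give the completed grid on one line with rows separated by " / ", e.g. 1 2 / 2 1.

4 1 5 6 2 3 / 1 6 3 4 5 2 / 2 4 1 5 3 6 / 6 3 4 2 1 5 / 3 5 2 1 6 4 / 5 2 6 3 4 1

(r2,c1): row 2 has {2,3,4,5}; column 1 has {2,3,4,5,6}, so it must be 1.
(r2,c2): row 2 has {1,2,3,4,5}; column 2 has {2,3}, so it must be 6.
(r3,c4): row 3 has {1,2,3,6}; column 4 has {1,3,4}, so it must be 5.
(r4,c3): row 4 has {1,3,5,6}; column 3 has {1,2,3,5,6}, so it must be 4.
(r4,c4): row 4 has {1,3,4,5,6}; column 4 has {1,3,4,5}, so it must be 2.
(r5,c6): row 5 has {1,2,3}; column 6 has {2,3,5,6}, so it must be 4.
(r6,c5): row 6 has {2,3,5,6}; column 5 has {1,3,5}, so it must be 4.
(r6,c6): row 6 has {2,3,4,5,6}; column 6 has {2,3,4,5,6}, so it must be 1.
(r1,c2): row 1 has {3,4,5}; column 2 has {2,3,6}, so it must be 1.
(r1,c4): row 1 has {1,3,4,5}; column 4 has {1,2,3,4,5}, so it must be 6.
(r1,c5): row 1 has {1,3,4,5,6}; column 5 has {1,3,4,5}, so it must be 2.
(r3,c2): row 3 has {1,2,3,5,6}; column 2 has {1,2,3,6}, so it must be 4.
(r5,c2): row 5 has {1,2,3,4}; column 2 has {1,2,3,4,6}, so it must be 5.
(r5,c5): row 5 has {1,2,3,4,5}; column 5 has {1,2,3,4,5}, so it must be 6.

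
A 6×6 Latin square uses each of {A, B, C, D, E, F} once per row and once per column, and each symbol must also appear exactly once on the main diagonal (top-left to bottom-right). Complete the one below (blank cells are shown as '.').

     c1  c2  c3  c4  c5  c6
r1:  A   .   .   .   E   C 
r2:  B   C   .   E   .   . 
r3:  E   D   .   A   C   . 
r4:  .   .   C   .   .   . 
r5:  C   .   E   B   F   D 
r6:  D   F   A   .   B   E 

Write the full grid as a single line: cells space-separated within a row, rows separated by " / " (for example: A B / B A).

A B D F E C / B C F E D A / E D B A C F / F E C D A B / C A E B F D / D F A C B E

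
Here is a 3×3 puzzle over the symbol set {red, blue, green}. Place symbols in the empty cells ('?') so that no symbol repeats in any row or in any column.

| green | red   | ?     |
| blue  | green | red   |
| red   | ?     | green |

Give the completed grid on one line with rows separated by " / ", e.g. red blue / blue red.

green red blue / blue green red / red blue green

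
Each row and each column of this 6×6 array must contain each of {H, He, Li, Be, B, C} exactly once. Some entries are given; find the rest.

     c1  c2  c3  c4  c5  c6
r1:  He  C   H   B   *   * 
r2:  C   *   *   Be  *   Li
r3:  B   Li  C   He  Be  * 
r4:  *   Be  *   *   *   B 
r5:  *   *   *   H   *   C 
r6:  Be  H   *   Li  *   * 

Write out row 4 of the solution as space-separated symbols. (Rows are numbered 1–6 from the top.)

(r1,c5) = Li
(r1,c6) = Be
(r3,c6) = H
(r4,c4) = C
(r5,c1) = Li
(r6,c6) = He
(r4,c1) = H
(r4,c5) = He
(r5,c5) = B
(r6,c3) = B
(r6,c5) = C
(r2,c3) = He
(r2,c5) = H
(r4,c3) = Li

H Be Li C He B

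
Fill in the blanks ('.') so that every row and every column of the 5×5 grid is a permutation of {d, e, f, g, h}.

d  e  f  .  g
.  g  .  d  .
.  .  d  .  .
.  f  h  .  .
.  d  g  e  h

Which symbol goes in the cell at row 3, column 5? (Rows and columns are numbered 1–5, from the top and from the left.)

e

row 1 has {d,e,f,g}; column 4 has {d,e} — only h is left for (r1,c4).
row 2 has {d,g}; column 3 has {d,f,g,h} — only e is left for (r2,c3).
row 2 has {d,e,g}; column 5 has {g,h} — only f is left for (r2,c5).
row 3 has {d}; column 2 has {d,e,f,g} — only h is left for (r3,c2).
row 3 has {d,h}; column 5 has {f,g,h} — only e is left for (r3,c5).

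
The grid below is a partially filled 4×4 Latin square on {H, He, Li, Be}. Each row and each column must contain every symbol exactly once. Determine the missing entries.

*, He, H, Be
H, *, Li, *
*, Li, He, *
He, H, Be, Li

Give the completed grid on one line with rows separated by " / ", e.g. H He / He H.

(r1,c1): row 1 has {H,He,Be}; column 1 has {H,He}, so it must be Li.
(r2,c2): row 2 has {H,Li}; column 2 has {H,He,Li}, so it must be Be.
(r2,c4): row 2 has {H,Li,Be}; column 4 has {Li,Be}, so it must be He.
(r3,c1): row 3 has {He,Li}; column 1 has {H,He,Li}, so it must be Be.
(r3,c4): row 3 has {He,Li,Be}; column 4 has {He,Li,Be}, so it must be H.

Li He H Be / H Be Li He / Be Li He H / He H Be Li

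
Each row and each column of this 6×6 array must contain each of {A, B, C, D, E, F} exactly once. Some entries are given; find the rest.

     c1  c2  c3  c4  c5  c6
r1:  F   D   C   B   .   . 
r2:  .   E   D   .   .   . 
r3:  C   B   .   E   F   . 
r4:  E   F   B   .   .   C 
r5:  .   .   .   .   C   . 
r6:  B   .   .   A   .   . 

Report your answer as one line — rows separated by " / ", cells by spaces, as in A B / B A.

F D C B E A / A E D C B F / C B A E F D / E F B D A C / D A E F C B / B C F A D E

row 2 has {D,E}; column 1 has {B,C,E,F} — only A is left for (r2,c1).
row 2 has {A,D,E}; column 5 has {C,F} — only B is left for (r2,c5).
row 2 has {A,B,D,E}; column 6 has {C} — only F is left for (r2,c6).
row 3 has {B,C,E,F}; column 3 has {B,C,D} — only A is left for (r3,c3).
row 3 has {A,B,C,E,F}; column 6 has {C,F} — only D is left for (r3,c6).
row 4 has {B,C,E,F}; column 4 has {A,B,E} — only D is left for (r4,c4).
row 4 has {B,C,D,E,F}; column 5 has {B,C,F} — only A is left for (r4,c5).
row 5 has {C}; column 1 has {A,B,C,E,F} — only D is left for (r5,c1).
row 5 has {C,D}; column 2 has {B,D,E,F} — only A is left for (r5,c2).
row 5 has {A,C,D}; column 4 has {A,B,D,E} — only F is left for (r5,c4).
row 6 has {A,B}; column 2 has {A,B,D,E,F} — only C is left for (r6,c2).
row 6 has {A,B,C}; column 6 has {C,D,F} — only E is left for (r6,c6).
row 1 has {B,C,D,F}; column 5 has {A,B,C,F} — only E is left for (r1,c5).
row 1 has {B,C,D,E,F}; column 6 has {C,D,E,F} — only A is left for (r1,c6).
row 2 has {A,B,D,E,F}; column 4 has {A,B,D,E,F} — only C is left for (r2,c4).
row 5 has {A,C,D,F}; column 3 has {A,B,C,D} — only E is left for (r5,c3).
row 5 has {A,C,D,E,F}; column 6 has {A,C,D,E,F} — only B is left for (r5,c6).
row 6 has {A,B,C,E}; column 3 has {A,B,C,D,E} — only F is left for (r6,c3).
row 6 has {A,B,C,E,F}; column 5 has {A,B,C,E,F} — only D is left for (r6,c5).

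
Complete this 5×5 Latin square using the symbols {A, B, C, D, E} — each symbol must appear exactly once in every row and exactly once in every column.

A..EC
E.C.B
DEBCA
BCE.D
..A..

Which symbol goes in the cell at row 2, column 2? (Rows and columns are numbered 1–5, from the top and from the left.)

(r1,c3): row 1 has {A,C,E}; column 3 has {A,B,C,E}, so it must be D.
(r4,c4): row 4 has {B,C,D,E}; column 4 has {C,E}, so it must be A.
(r5,c1): row 5 has {A}; column 1 has {A,B,D,E}, so it must be C.
(r5,c5): row 5 has {A,C}; column 5 has {A,B,C,D}, so it must be E.
(r1,c2): row 1 has {A,C,D,E}; column 2 has {C,E}, so it must be B.
(r2,c4): row 2 has {B,C,E}; column 4 has {A,C,E}, so it must be D.
(r5,c2): row 5 has {A,C,E}; column 2 has {B,C,E}, so it must be D.
(r5,c4): row 5 has {A,C,D,E}; column 4 has {A,C,D,E}, so it must be B.
(r2,c2): row 2 has {B,C,D,E}; column 2 has {B,C,D,E}, so it must be A.

A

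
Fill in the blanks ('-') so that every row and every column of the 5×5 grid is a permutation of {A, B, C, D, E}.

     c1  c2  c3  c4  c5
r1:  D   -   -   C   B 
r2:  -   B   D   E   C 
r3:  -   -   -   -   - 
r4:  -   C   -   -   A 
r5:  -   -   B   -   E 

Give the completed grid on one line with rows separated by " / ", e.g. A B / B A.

D E A C B / A B D E C / E A C B D / B C E D A / C D B A E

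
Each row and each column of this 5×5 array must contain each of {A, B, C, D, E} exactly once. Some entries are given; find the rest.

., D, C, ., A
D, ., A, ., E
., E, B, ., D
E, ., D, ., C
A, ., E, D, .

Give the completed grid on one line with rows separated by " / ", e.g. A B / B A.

B D C E A / D B A C E / C E B A D / E A D B C / A C E D B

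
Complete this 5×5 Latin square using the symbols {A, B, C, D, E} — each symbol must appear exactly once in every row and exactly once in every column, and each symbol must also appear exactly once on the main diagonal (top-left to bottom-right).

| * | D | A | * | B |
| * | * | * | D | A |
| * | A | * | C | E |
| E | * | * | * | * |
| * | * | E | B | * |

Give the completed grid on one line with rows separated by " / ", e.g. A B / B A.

Cell (r1,c1): row 1 has {A,B,D}; column 1 has {E}; the diagonal is empty so far → C.
Cell (r1,c4): row 1 has {A,B,C,D}; column 4 has {B,C,D} → E.
Cell (r2,c1): row 2 has {A,D}; column 1 has {C,E} → B.
Cell (r2,c2): row 2 has {A,B,D}; column 2 has {A,D}; the diagonal has {C} → E.
Cell (r2,c3): row 2 has {A,B,D,E}; column 3 has {A,E} → C.
Cell (r3,c1): row 3 has {A,C,E}; column 1 has {B,C,E} → D.
Cell (r3,c3): row 3 has {A,C,D,E}; column 3 has {A,C,E}; the diagonal has {C,E} → B.
Cell (r4,c3): row 4 has {E}; column 3 has {A,B,C,E} → D.
Cell (r4,c4): row 4 has {D,E}; column 4 has {B,C,D,E}; the diagonal has {B,C,E} → A.
Cell (r4,c5): row 4 has {A,D,E}; column 5 has {A,B,E} → C.
Cell (r5,c1): row 5 has {B,E}; column 1 has {B,C,D,E} → A.
Cell (r5,c2): row 5 has {A,B,E}; column 2 has {A,D,E} → C.
Cell (r5,c5): row 5 has {A,B,C,E}; column 5 has {A,B,C,E}; the diagonal has {A,B,C,E} → D.
Cell (r4,c2): row 4 has {A,C,D,E}; column 2 has {A,C,D,E} → B.

C D A E B / B E C D A / D A B C E / E B D A C / A C E B D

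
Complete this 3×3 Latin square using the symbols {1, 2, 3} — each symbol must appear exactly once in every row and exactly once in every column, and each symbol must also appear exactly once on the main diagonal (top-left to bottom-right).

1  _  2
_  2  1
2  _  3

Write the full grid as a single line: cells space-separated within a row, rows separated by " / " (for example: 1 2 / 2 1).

At row 1, column 2: row 1 has {1,2}; column 2 has {2}; that leaves 3.
At row 2, column 1: row 2 has {1,2}; column 1 has {1,2}; that leaves 3.
At row 3, column 2: row 3 has {2,3}; column 2 has {2,3}; that leaves 1.

1 3 2 / 3 2 1 / 2 1 3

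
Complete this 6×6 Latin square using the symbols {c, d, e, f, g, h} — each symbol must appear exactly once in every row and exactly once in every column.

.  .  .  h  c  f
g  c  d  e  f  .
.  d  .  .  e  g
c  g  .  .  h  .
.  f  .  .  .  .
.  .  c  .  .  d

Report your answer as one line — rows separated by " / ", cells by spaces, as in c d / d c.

At row 1, column 2: row 1 has {c,f,h}; column 2 has {c,d,f,g}; that leaves e.
At row 1, column 3: row 1 has {c,e,f,h}; column 3 has {c,d}; that leaves g.
At row 2, column 6: row 2 has {c,d,e,f,g}; column 6 has {d,f,g}; that leaves h.
At row 4, column 6: row 4 has {c,g,h}; column 6 has {d,f,g,h}; that leaves e.
At row 5, column 6: row 5 has {f}; column 6 has {d,e,f,g,h}; that leaves c.
At row 6, column 2: row 6 has {c,d}; column 2 has {c,d,e,f,g}; that leaves h.
At row 6, column 5: row 6 has {c,d,h}; column 5 has {c,e,f,h}; that leaves g.
At row 1, column 1: row 1 has {c,e,f,g,h}; column 1 has {c,g}; that leaves d.
At row 4, column 3: row 4 has {c,e,g,h}; column 3 has {c,d,g}; that leaves f.
At row 4, column 4: row 4 has {c,e,f,g,h}; column 4 has {e,h}; that leaves d.
At row 5, column 4: row 5 has {c,f}; column 4 has {d,e,h}; that leaves g.
At row 5, column 5: row 5 has {c,f,g}; column 5 has {c,e,f,g,h}; that leaves d.
At row 6, column 4: row 6 has {c,d,g,h}; column 4 has {d,e,g,h}; that leaves f.
At row 3, column 3: row 3 has {d,e,g}; column 3 has {c,d,f,g}; that leaves h.
At row 3, column 4: row 3 has {d,e,g,h}; column 4 has {d,e,f,g,h}; that leaves c.
At row 5, column 3: row 5 has {c,d,f,g}; column 3 has {c,d,f,g,h}; that leaves e.
At row 6, column 1: row 6 has {c,d,f,g,h}; column 1 has {c,d,g}; that leaves e.
At row 3, column 1: row 3 has {c,d,e,g,h}; column 1 has {c,d,e,g}; that leaves f.
At row 5, column 1: row 5 has {c,d,e,f,g}; column 1 has {c,d,e,f,g}; that leaves h.

d e g h c f / g c d e f h / f d h c e g / c g f d h e / h f e g d c / e h c f g d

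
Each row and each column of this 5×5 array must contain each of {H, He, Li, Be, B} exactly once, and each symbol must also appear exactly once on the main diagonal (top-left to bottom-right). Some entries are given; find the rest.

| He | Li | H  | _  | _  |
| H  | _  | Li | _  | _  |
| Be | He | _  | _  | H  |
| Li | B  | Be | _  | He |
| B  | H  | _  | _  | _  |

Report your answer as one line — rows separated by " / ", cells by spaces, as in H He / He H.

(r2,c2) = Be
(r2,c5) = B
(r3,c3) = B
(r3,c4) = Li
(r4,c4) = H
(r5,c3) = He
(r5,c4) = Be
(r5,c5) = Li
(r1,c4) = B
(r1,c5) = Be
(r2,c4) = He

He Li H B Be / H Be Li He B / Be He B Li H / Li B Be H He / B H He Be Li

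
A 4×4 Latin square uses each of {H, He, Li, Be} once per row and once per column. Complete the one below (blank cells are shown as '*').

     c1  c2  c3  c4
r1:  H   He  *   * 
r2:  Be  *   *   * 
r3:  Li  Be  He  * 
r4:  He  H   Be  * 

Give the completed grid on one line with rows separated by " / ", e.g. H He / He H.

H He Li Be / Be Li H He / Li Be He H / He H Be Li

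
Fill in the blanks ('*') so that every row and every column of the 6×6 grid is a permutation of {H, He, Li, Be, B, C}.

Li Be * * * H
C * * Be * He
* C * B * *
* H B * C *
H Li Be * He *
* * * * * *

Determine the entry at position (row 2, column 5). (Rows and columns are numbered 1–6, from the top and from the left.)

At row 1, column 5: row 1 has {H,Li,Be}; column 5 has {He,C}; that leaves B.
At row 2, column 2: row 2 has {He,Be,C}; column 2 has {H,Li,Be,C}; that leaves B.
At row 5, column 4: row 5 has {H,He,Li,Be}; column 4 has {Be,B}; that leaves C.
At row 5, column 6: row 5 has {H,He,Li,Be,C}; column 6 has {H,He}; that leaves B.
At row 6, column 2: row 6 is empty so far; column 2 has {H,Li,Be,B,C}; that leaves He.
At row 1, column 4: row 1 has {H,Li,Be,B}; column 4 has {Be,B,C}; that leaves He.
At row 4, column 4: row 4 has {H,B,C}; column 4 has {He,Be,B,C}; that leaves Li.
At row 4, column 6: row 4 has {H,Li,B,C}; column 6 has {H,He,B}; that leaves Be.
At row 6, column 4: row 6 has {He}; column 4 has {He,Li,Be,B,C}; that leaves H.
At row 1, column 3: row 1 has {H,He,Li,Be,B}; column 3 has {Be,B}; that leaves C.
At row 3, column 6: row 3 has {B,C}; column 6 has {H,He,Be,B}; that leaves Li.
At row 4, column 1: row 4 has {H,Li,Be,B,C}; column 1 has {H,Li,C}; that leaves He.
At row 6, column 3: row 6 has {H,He}; column 3 has {Be,B,C}; that leaves Li.
At row 6, column 5: row 6 has {H,He,Li}; column 5 has {He,B,C}; that leaves Be.
At row 6, column 6: row 6 has {H,He,Li,Be}; column 6 has {H,He,Li,Be,B}; that leaves C.
At row 2, column 3: row 2 has {He,Be,B,C}; column 3 has {Li,Be,B,C}; that leaves H.
At row 2, column 5: row 2 has {H,He,Be,B,C}; column 5 has {He,Be,B,C}; that leaves Li.

Li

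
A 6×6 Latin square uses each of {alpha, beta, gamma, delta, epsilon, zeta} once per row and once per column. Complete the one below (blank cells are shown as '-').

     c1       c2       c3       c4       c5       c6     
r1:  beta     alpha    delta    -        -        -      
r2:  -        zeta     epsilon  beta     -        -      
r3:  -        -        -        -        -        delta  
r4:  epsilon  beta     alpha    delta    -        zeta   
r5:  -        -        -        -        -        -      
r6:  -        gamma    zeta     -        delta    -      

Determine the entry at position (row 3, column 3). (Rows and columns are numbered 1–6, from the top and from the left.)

row 3 has {delta}; column 2 has {alpha,beta,gamma,zeta} — only epsilon is left for (r3,c2).
row 4 has {alpha,beta,delta,epsilon,zeta}; column 5 has {delta} — only gamma is left for (r4,c5).
row 5 is empty so far; column 2 has {alpha,beta,gamma,epsilon,zeta} — only delta is left for (r5,c2).
row 6 has {gamma,delta,zeta}; column 1 has {beta,epsilon} — only alpha is left for (r6,c1).
row 6 has {alpha,gamma,delta,zeta}; column 4 has {beta,delta} — only epsilon is left for (r6,c4).
row 6 has {alpha,gamma,delta,epsilon,zeta}; column 6 has {delta,zeta} — only beta is left for (r6,c6).
row 2 has {beta,epsilon,zeta}; column 5 has {gamma,delta} — only alpha is left for (r2,c5).
row 2 has {alpha,beta,epsilon,zeta}; column 6 has {beta,delta,zeta} — only gamma is left for (r2,c6).
row 1 has {alpha,beta,delta}; column 6 has {beta,gamma,delta,zeta} — only epsilon is left for (r1,c6).
row 2 has {alpha,beta,gamma,epsilon,zeta}; column 1 has {alpha,beta,epsilon} — only delta is left for (r2,c1).
row 5 has {delta}; column 6 has {beta,gamma,delta,epsilon,zeta} — only alpha is left for (r5,c6).
row 1 has {alpha,beta,delta,epsilon}; column 5 has {alpha,gamma,delta} — only zeta is left for (r1,c5).
row 3 has {delta,epsilon}; column 5 has {alpha,gamma,delta,zeta} — only beta is left for (r3,c5).
row 5 has {alpha,delta}; column 5 has {alpha,beta,gamma,delta,zeta} — only epsilon is left for (r5,c5).
row 1 has {alpha,beta,delta,epsilon,zeta}; column 4 has {beta,delta,epsilon} — only gamma is left for (r1,c4).
row 3 has {beta,delta,epsilon}; column 3 has {alpha,delta,epsilon,zeta} — only gamma is left for (r3,c3).

gamma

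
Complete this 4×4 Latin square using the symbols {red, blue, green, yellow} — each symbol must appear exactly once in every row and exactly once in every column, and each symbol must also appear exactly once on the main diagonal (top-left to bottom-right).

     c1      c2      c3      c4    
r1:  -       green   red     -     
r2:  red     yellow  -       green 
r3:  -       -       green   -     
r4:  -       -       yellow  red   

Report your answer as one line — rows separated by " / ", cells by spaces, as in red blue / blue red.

Cell (r1,c1): row 1 has {red,green}; column 1 has {red}; the diagonal has {red,green,yellow} → blue.
Cell (r1,c4): row 1 has {red,blue,green}; column 4 has {red,green} → yellow.
Cell (r2,c3): row 2 has {red,green,yellow}; column 3 has {red,green,yellow} → blue.
Cell (r3,c1): row 3 has {green}; column 1 has {red,blue} → yellow.
Cell (r3,c4): row 3 has {green,yellow}; column 4 has {red,green,yellow} → blue.
Cell (r4,c1): row 4 has {red,yellow}; column 1 has {red,blue,yellow} → green.
Cell (r4,c2): row 4 has {red,green,yellow}; column 2 has {green,yellow} → blue.
Cell (r3,c2): row 3 has {blue,green,yellow}; column 2 has {blue,green,yellow} → red.

blue green red yellow / red yellow blue green / yellow red green blue / green blue yellow red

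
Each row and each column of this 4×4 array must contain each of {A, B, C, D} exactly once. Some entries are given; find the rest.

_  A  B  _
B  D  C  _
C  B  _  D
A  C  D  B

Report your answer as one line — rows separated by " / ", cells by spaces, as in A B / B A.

Cell (r1,c1): row 1 has {A,B}; column 1 has {A,B,C} → D.
Cell (r1,c4): row 1 has {A,B,D}; column 4 has {B,D} → C.
Cell (r2,c4): row 2 has {B,C,D}; column 4 has {B,C,D} → A.
Cell (r3,c3): row 3 has {B,C,D}; column 3 has {B,C,D} → A.

D A B C / B D C A / C B A D / A C D B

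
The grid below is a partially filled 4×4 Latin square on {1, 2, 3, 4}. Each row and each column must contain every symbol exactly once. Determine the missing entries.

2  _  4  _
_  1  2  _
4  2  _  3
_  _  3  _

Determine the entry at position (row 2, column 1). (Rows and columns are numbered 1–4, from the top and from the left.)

3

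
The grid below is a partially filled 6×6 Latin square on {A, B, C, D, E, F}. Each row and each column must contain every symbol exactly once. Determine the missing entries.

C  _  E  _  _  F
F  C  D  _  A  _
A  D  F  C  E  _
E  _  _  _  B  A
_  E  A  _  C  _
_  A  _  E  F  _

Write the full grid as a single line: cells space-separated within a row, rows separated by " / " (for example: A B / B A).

(r1,c2) = B
(r1,c5) = D
(r2,c4) = B
(r2,c6) = E
(r3,c6) = B
(r4,c2) = F
(r4,c3) = C
(r4,c4) = D
(r5,c4) = F
(r5,c6) = D
(r6,c3) = B
(r6,c6) = C
(r1,c4) = A
(r5,c1) = B
(r6,c1) = D

C B E A D F / F C D B A E / A D F C E B / E F C D B A / B E A F C D / D A B E F C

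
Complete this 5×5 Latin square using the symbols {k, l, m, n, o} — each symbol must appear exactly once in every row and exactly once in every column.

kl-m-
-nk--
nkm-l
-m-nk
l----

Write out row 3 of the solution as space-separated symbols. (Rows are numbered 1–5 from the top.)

(r3,c4) = o

n k m o l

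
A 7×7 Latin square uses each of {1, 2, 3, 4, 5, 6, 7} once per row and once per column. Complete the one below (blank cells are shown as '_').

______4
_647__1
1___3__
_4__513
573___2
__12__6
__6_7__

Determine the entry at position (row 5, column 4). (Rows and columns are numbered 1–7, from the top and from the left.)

1

(r2,c5) = 2
(r4,c4) = 6
(r6,c5) = 4
(r7,c7) = 5
(r2,c1) = 3
(r2,c6) = 5
(r3,c7) = 7
(r6,c1) = 7
(r6,c6) = 3
(r4,c1) = 2
(r4,c3) = 7
(r6,c2) = 5
(r7,c1) = 4
(r7,c6) = 2
(r1,c1) = 6
(r1,c5) = 1
(r1,c6) = 7
(r3,c2) = 2
(r3,c3) = 5
(r3,c4) = 4
(r3,c6) = 6
(r5,c4) = 1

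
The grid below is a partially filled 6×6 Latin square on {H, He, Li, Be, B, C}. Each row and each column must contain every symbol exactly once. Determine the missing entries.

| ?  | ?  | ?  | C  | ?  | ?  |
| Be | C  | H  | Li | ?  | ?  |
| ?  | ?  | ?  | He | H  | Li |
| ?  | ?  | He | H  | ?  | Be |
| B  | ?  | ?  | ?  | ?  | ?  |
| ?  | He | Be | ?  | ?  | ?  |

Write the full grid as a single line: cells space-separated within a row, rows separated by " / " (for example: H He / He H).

He H Li C Be B / Be C H Li B He / C Be B He H Li / Li B He H C Be / B Li C Be He H / H He Be B Li C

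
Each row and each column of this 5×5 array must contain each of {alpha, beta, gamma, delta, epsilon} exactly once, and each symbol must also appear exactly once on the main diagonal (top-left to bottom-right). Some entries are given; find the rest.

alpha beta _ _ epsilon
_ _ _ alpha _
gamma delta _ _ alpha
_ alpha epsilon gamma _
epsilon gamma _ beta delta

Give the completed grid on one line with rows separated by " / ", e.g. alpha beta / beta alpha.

alpha beta gamma delta epsilon / beta epsilon delta alpha gamma / gamma delta beta epsilon alpha / delta alpha epsilon gamma beta / epsilon gamma alpha beta delta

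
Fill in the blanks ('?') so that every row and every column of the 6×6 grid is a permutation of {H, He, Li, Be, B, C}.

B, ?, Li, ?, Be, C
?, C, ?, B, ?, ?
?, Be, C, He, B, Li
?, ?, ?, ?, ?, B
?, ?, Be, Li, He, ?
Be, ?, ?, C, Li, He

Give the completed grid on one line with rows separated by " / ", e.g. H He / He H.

B He Li H Be C / Li C He B H Be / H Be C He B Li / He Li H Be C B / C B Be Li He H / Be H B C Li He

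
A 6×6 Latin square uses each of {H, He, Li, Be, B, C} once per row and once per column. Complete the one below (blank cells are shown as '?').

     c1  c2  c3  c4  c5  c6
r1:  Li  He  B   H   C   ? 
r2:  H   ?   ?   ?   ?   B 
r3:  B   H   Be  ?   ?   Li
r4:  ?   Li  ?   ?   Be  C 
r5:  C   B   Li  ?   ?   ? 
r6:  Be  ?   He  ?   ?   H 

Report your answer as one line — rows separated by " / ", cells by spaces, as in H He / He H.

Li He B H C Be / H Be C He Li B / B H Be C He Li / He Li H B Be C / C B Li Be H He / Be C He Li B H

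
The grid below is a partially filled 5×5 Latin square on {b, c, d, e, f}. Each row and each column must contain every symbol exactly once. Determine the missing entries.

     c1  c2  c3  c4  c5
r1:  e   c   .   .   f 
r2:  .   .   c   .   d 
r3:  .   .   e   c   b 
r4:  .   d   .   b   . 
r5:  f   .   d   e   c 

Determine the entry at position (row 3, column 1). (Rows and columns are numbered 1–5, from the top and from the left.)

d

Cell (r1,c3): row 1 has {c,e,f}; column 3 has {c,d,e} → b.
Cell (r1,c4): row 1 has {b,c,e,f}; column 4 has {b,c,e} → d.
Cell (r2,c1): row 2 has {c,d}; column 1 has {e,f} → b.
Cell (r2,c4): row 2 has {b,c,d}; column 4 has {b,c,d,e} → f.
Cell (r3,c1): row 3 has {b,c,e}; column 1 has {b,e,f} → d.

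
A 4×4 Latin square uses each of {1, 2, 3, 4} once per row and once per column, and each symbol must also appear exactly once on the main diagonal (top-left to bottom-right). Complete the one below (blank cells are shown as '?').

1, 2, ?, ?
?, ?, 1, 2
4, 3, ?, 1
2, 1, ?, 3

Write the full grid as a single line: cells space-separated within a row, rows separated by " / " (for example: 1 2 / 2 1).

row 1 has {1,2}; column 4 has {1,2,3} — only 4 is left for (r1,c4).
row 2 has {1,2}; column 1 has {1,2,4} — only 3 is left for (r2,c1).
row 2 has {1,2,3}; column 2 has {1,2,3}; the diagonal has {1,3} — only 4 is left for (r2,c2).
row 3 has {1,3,4}; column 3 has {1}; the diagonal has {1,3,4} — only 2 is left for (r3,c3).
row 4 has {1,2,3}; column 3 has {1,2} — only 4 is left for (r4,c3).
row 1 has {1,2,4}; column 3 has {1,2,4} — only 3 is left for (r1,c3).

1 2 3 4 / 3 4 1 2 / 4 3 2 1 / 2 1 4 3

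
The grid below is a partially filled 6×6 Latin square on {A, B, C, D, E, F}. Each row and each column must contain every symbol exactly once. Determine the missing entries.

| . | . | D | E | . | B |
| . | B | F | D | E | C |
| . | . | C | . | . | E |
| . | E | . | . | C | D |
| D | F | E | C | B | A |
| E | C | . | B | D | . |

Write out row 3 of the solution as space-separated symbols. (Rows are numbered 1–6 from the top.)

row 1 has {B,D,E}; column 2 has {B,C,E,F} — only A is left for (r1,c2).
row 1 has {A,B,D,E}; column 5 has {B,C,D,E} — only F is left for (r1,c5).
row 2 has {B,C,D,E,F}; column 1 has {D,E} — only A is left for (r2,c1).
row 3 has {C,E}; column 2 has {A,B,C,E,F} — only D is left for (r3,c2).
row 3 has {C,D,E}; column 5 has {B,C,D,E,F} — only A is left for (r3,c5).
row 6 has {B,C,D,E}; column 3 has {C,D,E,F} — only A is left for (r6,c3).
row 6 has {A,B,C,D,E}; column 6 has {A,B,C,D,E} — only F is left for (r6,c6).
row 1 has {A,B,D,E,F}; column 1 has {A,D,E} — only C is left for (r1,c1).
row 3 has {A,C,D,E}; column 4 has {B,C,D,E} — only F is left for (r3,c4).
row 4 has {C,D,E}; column 3 has {A,C,D,E,F} — only B is left for (r4,c3).
row 4 has {B,C,D,E}; column 4 has {B,C,D,E,F} — only A is left for (r4,c4).
row 3 has {A,C,D,E,F}; column 1 has {A,C,D,E} — only B is left for (r3,c1).

B D C F A E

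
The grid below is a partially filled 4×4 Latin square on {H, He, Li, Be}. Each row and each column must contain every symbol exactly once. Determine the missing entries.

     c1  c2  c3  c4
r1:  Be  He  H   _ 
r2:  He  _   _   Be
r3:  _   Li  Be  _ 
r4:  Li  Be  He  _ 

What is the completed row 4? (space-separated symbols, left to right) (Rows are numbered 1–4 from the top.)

Li Be He H

row 1 has {H,He,Be}; column 4 has {Be} — only Li is left for (r1,c4).
row 2 has {He,Be}; column 2 has {He,Li,Be} — only H is left for (r2,c2).
row 2 has {H,He,Be}; column 3 has {H,He,Be} — only Li is left for (r2,c3).
row 3 has {Li,Be}; column 1 has {He,Li,Be} — only H is left for (r3,c1).
row 3 has {H,Li,Be}; column 4 has {Li,Be} — only He is left for (r3,c4).
row 4 has {He,Li,Be}; column 4 has {He,Li,Be} — only H is left for (r4,c4).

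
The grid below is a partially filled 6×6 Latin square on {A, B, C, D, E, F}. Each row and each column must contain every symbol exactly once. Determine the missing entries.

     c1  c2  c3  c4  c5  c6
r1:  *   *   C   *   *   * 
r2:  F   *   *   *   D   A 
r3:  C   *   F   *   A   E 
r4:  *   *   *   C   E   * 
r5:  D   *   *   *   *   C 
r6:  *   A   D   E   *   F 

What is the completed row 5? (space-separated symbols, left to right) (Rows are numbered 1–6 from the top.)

D E A F B C

(r2,c4) = B
(r3,c4) = D
(r6,c1) = B
(r6,c5) = C
(r2,c3) = E
(r3,c2) = B
(r4,c1) = A
(r4,c3) = B
(r4,c6) = D
(r5,c3) = A
(r5,c4) = F
(r5,c5) = B
(r1,c1) = E
(r1,c4) = A
(r1,c5) = F
(r1,c6) = B
(r2,c2) = C
(r4,c2) = F
(r5,c2) = E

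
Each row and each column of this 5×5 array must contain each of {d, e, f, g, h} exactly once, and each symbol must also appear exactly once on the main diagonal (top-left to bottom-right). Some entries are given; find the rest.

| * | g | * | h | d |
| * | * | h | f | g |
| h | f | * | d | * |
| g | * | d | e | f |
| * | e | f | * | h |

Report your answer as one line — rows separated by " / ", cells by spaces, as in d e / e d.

Cell (r1,c1): row 1 has {d,g,h}; column 1 has {g,h}; the diagonal has {e,h} → f.
Cell (r1,c3): row 1 has {d,f,g,h}; column 3 has {d,f,h} → e.
Cell (r2,c2): row 2 has {f,g,h}; column 2 has {e,f,g}; the diagonal has {e,f,h} → d.
Cell (r3,c3): row 3 has {d,f,h}; column 3 has {d,e,f,h}; the diagonal has {d,e,f,h} → g.
Cell (r3,c5): row 3 has {d,f,g,h}; column 5 has {d,f,g,h} → e.
Cell (r4,c2): row 4 has {d,e,f,g}; column 2 has {d,e,f,g} → h.
Cell (r5,c1): row 5 has {e,f,h}; column 1 has {f,g,h} → d.
Cell (r5,c4): row 5 has {d,e,f,h}; column 4 has {d,e,f,h} → g.
Cell (r2,c1): row 2 has {d,f,g,h}; column 1 has {d,f,g,h} → e.

f g e h d / e d h f g / h f g d e / g h d e f / d e f g h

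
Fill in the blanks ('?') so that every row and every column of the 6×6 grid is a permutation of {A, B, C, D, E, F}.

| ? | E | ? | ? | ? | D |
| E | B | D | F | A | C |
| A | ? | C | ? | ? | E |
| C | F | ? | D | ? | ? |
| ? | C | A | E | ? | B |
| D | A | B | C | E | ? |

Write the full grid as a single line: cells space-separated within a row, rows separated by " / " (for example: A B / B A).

B E F A C D / E B D F A C / A D C B F E / C F E D B A / F C A E D B / D A B C E F

At row 1, column 3: row 1 has {D,E}; column 3 has {A,B,C,D}; that leaves F.
At row 3, column 2: row 3 has {A,C,E}; column 2 has {A,B,C,E,F}; that leaves D.
At row 3, column 4: row 3 has {A,C,D,E}; column 4 has {C,D,E,F}; that leaves B.
At row 3, column 5: row 3 has {A,B,C,D,E}; column 5 has {A,E}; that leaves F.
At row 4, column 3: row 4 has {C,D,F}; column 3 has {A,B,C,D,F}; that leaves E.
At row 4, column 5: row 4 has {C,D,E,F}; column 5 has {A,E,F}; that leaves B.
At row 4, column 6: row 4 has {B,C,D,E,F}; column 6 has {B,C,D,E}; that leaves A.
At row 5, column 1: row 5 has {A,B,C,E}; column 1 has {A,C,D,E}; that leaves F.
At row 5, column 5: row 5 has {A,B,C,E,F}; column 5 has {A,B,E,F}; that leaves D.
At row 6, column 6: row 6 has {A,B,C,D,E}; column 6 has {A,B,C,D,E}; that leaves F.
At row 1, column 1: row 1 has {D,E,F}; column 1 has {A,C,D,E,F}; that leaves B.
At row 1, column 4: row 1 has {B,D,E,F}; column 4 has {B,C,D,E,F}; that leaves A.
At row 1, column 5: row 1 has {A,B,D,E,F}; column 5 has {A,B,D,E,F}; that leaves C.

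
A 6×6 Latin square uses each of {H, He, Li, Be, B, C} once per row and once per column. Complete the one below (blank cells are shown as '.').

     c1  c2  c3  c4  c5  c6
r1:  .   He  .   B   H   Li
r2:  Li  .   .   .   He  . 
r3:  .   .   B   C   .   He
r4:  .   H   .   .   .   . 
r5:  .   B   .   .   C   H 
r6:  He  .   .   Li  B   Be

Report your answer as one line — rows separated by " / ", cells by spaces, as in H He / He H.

At row 5, column 1: row 5 has {H,B,C}; column 1 has {He,Li}; that leaves Be.
At row 5, column 4: row 5 has {H,Be,B,C}; column 4 has {Li,B,C}; that leaves He.
At row 6, column 2: row 6 has {He,Li,Be,B}; column 2 has {H,He,B}; that leaves C.
At row 6, column 3: row 6 has {He,Li,Be,B,C}; column 3 has {B}; that leaves H.
At row 1, column 1: row 1 has {H,He,Li,B}; column 1 has {He,Li,Be}; that leaves C.
At row 1, column 3: row 1 has {H,He,Li,B,C}; column 3 has {H,B}; that leaves Be.
At row 2, column 2: row 2 has {He,Li}; column 2 has {H,He,B,C}; that leaves Be.
At row 2, column 3: row 2 has {He,Li,Be}; column 3 has {H,Be,B}; that leaves C.
At row 2, column 4: row 2 has {He,Li,Be,C}; column 4 has {He,Li,B,C}; that leaves H.
At row 2, column 6: row 2 has {H,He,Li,Be,C}; column 6 has {H,He,Li,Be}; that leaves B.
At row 3, column 1: row 3 has {He,B,C}; column 1 has {He,Li,Be,C}; that leaves H.
At row 3, column 2: row 3 has {H,He,B,C}; column 2 has {H,He,Be,B,C}; that leaves Li.
At row 3, column 5: row 3 has {H,He,Li,B,C}; column 5 has {H,He,B,C}; that leaves Be.
At row 4, column 1: row 4 has {H}; column 1 has {H,He,Li,Be,C}; that leaves B.
At row 4, column 4: row 4 has {H,B}; column 4 has {H,He,Li,B,C}; that leaves Be.
At row 4, column 5: row 4 has {H,Be,B}; column 5 has {H,He,Be,B,C}; that leaves Li.
At row 4, column 6: row 4 has {H,Li,Be,B}; column 6 has {H,He,Li,Be,B}; that leaves C.
At row 5, column 3: row 5 has {H,He,Be,B,C}; column 3 has {H,Be,B,C}; that leaves Li.
At row 4, column 3: row 4 has {H,Li,Be,B,C}; column 3 has {H,Li,Be,B,C}; that leaves He.

C He Be B H Li / Li Be C H He B / H Li B C Be He / B H He Be Li C / Be B Li He C H / He C H Li B Be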